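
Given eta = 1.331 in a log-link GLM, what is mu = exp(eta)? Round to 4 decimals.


The inverse log link gives:
mu = exp(1.331) = 3.7848.

3.7848


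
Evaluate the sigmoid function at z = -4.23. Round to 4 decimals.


First, exp(4.2300) = 68.7172.
Then sigma(z) = 1/(1 + 68.7172) = 0.0143.

0.0143


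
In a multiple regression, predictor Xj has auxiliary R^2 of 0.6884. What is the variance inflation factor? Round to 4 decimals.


VIF = 1 / (1 - 0.6884).
= 1 / 0.3116 = 3.2092.

3.2092


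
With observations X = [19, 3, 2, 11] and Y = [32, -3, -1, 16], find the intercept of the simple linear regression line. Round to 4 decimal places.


First find the slope: b1 = 2.0556.
Means: xbar = 8.7500, ybar = 11.0000.
b0 = ybar - b1 * xbar = 11.0000 - 2.0556 * 8.7500 = -6.9868.

-6.9868


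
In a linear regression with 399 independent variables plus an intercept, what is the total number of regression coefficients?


Each predictor gets one coefficient, plus one intercept.
Total parameters = 399 + 1 = 400.

400


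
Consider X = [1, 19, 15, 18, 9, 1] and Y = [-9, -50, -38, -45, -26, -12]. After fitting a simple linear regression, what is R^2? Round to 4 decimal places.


The fitted line is Y = -7.9864 + -2.0965*X.
SSres = 12.9110, SStot = 1470.0000.
R^2 = 1 - SSres/SStot = 0.9912.

0.9912


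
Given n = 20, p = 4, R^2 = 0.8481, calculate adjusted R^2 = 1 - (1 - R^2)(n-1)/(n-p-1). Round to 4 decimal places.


Adjusted R^2 = 1 - (1 - R^2) * (n-1)/(n-p-1).
(1 - R^2) = 0.1519.
(n-1)/(n-p-1) = 19/15.
(1 - R^2) * (n-1) = 0.1519 * 19 = 2.8861.
Divide by (n-p-1): 2.8861 / 15 = 0.1924.
Adj R^2 = 1 - 0.1924 = 0.8076.

0.8076


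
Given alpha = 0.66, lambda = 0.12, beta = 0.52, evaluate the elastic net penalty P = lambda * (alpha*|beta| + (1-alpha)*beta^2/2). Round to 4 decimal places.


alpha * |beta| = 0.66 * 0.52 = 0.3432.
(1-alpha) * beta^2/2 = 0.34 * 0.2704/2 = 0.0460.
Total = 0.12 * (0.3432 + 0.0460) = 0.0467.

0.0467


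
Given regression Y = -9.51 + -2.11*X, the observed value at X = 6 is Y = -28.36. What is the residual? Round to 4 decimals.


Predicted = -9.51 + -2.11 * 6 = -22.1700.
Residual = -28.36 - -22.1700 = -6.1900.

-6.1900


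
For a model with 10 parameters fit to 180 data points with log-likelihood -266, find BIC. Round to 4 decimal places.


ln(180) = 5.192957.
k * ln(n) = 10 * 5.192957 = 51.929570.
-2L = 532.
BIC = 51.929570 + 532 = 583.929570, which rounds to 583.9296.

583.9296


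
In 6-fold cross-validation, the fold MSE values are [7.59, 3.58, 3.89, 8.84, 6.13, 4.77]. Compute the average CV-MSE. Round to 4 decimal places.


Add all fold MSEs: 34.8000.
Divide by k = 6: 34.8000/6 = 5.8000.

5.8000


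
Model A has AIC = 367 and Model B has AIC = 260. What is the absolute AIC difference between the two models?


|AIC_A - AIC_B| = |367 - 260| = 107.
Model B is preferred (lower AIC).

107


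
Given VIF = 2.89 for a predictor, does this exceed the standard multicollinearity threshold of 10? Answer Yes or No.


The threshold is 10.
VIF = 2.89 is < 10.
Multicollinearity indication: No.

No


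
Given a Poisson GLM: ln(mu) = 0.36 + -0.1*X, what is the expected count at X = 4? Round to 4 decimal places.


Compute eta = 0.36 + -0.1 * 4 = -0.0400.
Apply inverse link: mu = e^-0.0400 = 0.9608.

0.9608


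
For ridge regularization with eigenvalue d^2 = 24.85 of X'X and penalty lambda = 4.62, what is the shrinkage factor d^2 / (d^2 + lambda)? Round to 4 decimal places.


Compute the denominator: 24.85 + 4.62 = 29.4700.
Shrinkage factor = 24.85 / 29.4700 = 0.8432.

0.8432


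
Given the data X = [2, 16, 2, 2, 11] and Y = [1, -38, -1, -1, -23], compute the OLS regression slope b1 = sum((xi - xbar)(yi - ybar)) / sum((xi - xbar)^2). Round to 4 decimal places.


First compute the means: xbar = 6.6000, ybar = -12.4000.
Then S_xx = sum((xi - xbar)^2) = 171.2000.
S_xy = sum((xi - xbar)(yi - ybar)) = -453.8000.
b1 = S_xy / S_xx = -453.8000 / 171.2000 = -2.6507.

-2.6507


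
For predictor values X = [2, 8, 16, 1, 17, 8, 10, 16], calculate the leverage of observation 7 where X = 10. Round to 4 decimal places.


Mean of X: xbar = 9.7500.
SXX = 273.5000.
For X = 10: h = 1/8 + (10 - 9.7500)^2/273.5000 = 0.1252.

0.1252


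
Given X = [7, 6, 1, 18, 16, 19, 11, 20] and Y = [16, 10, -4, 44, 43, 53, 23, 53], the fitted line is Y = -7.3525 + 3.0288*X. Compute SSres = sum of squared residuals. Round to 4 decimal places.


For each point, residual = actual - predicted.
Residuals: [2.1509, -0.8203, 0.3237, -3.1659, 1.8917, 2.8053, -2.9643, -0.2235].
Sum of squared residuals = 35.7122.

35.7122


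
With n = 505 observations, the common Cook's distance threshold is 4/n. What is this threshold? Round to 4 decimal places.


The threshold is 4/n.
4/505 = 0.0079.

0.0079


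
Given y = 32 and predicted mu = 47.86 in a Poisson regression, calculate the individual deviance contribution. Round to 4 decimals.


Compute y*ln(y/mu) = 32*ln(32/47.86) = 32*-0.402544 = -12.881408.
y - mu = -15.86.
D = 2*(-12.881408 - (-15.86)) = 5.957184, which rounds to 5.9572.

5.9572


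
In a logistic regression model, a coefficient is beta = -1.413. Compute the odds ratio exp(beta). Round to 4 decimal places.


exp(-1.413) = 0.2434.
So the odds ratio is 0.2434.

0.2434


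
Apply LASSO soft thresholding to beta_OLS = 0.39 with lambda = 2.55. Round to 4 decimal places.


Check: |0.39| = 0.39 vs lambda = 2.55.
Since |beta| <= lambda, the coefficient is set to 0.
Soft-thresholded coefficient = 0.0000.

0.0000


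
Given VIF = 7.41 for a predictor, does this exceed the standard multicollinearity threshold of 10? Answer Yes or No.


The threshold is 10.
VIF = 7.41 is < 10.
Multicollinearity indication: No.

No


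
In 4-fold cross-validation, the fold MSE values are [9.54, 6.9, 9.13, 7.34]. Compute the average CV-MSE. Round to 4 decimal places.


Total MSE across folds = 32.9100.
CV-MSE = 32.9100/4 = 8.2275.

8.2275


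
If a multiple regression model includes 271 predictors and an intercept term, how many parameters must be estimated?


Each predictor gets one coefficient, plus one intercept.
Total parameters = 271 + 1 = 272.

272


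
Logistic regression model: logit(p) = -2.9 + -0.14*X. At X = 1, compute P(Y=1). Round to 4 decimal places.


Compute z = -2.9 + (-0.14)(1) = -3.0400.
exp(-z) = 20.9052.
P = 1/(1 + 20.9052) = 0.0457.

0.0457


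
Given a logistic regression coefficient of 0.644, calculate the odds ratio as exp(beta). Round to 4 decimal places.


exp(0.644) = 1.9041.
So the odds ratio is 1.9041.

1.9041


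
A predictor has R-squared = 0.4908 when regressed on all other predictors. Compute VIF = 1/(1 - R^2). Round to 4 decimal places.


Denominator: 1 - 0.4908 = 0.5092.
VIF = 1 / 0.5092 = 1.9639.

1.9639


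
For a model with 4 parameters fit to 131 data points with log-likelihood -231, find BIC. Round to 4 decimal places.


ln(131) = 4.875197.
k * ln(n) = 4 * 4.875197 = 19.500788.
-2L = 462.
BIC = 19.500788 + 462 = 481.500788, which rounds to 481.5008.

481.5008


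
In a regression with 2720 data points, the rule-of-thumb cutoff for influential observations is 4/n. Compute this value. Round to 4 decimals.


Using the rule of thumb:
Threshold = 4 / 2720 = 0.0015.

0.0015


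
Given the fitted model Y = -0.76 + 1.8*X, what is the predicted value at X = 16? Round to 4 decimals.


Predicted value:
Y = -0.76 + (1.8)(16) = -0.76 + 28.8000 = 28.0400.

28.0400


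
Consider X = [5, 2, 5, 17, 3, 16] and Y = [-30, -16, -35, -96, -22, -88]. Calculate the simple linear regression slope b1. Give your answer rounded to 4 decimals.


The sample means are xbar = 8.0000 and ybar = -47.8333.
Compute S_xx = 224.0000 and S_xy = -1167.0000.
Slope b1 = S_xy / S_xx = -1167.0000 / 224.0000 = -5.2098.

-5.2098


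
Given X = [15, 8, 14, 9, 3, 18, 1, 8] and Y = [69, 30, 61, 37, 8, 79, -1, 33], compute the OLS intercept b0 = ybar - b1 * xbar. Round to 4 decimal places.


Compute b1 = 4.8306 from the OLS formula.
With xbar = 9.5000 and ybar = 39.5000, the intercept is:
b0 = 39.5000 - 4.8306 * 9.5000 = -6.3905.

-6.3905


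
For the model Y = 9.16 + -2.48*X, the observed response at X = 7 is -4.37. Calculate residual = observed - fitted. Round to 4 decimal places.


Compute yhat = 9.16 + (-2.48)(7) = -8.2000.
Residual = actual - predicted = -4.37 - -8.2000 = 3.8300.

3.8300


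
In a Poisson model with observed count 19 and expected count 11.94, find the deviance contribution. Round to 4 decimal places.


y/mu = 19/11.94 = 1.591290 (approx.), and ln(19/11.94) = 0.464545.
y * ln(y/mu) = 19 * 0.464545 = 8.826355.
y - mu = 7.06.
D = 2 * (8.826355 - 7.06) = 3.532710, which rounds to 3.5327.

3.5327


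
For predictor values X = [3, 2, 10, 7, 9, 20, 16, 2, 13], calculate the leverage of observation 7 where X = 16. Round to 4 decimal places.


Mean of X: xbar = 9.1111.
SXX = 324.8889.
For X = 16: h = 1/9 + (16 - 9.1111)^2/324.8889 = 0.2572.

0.2572


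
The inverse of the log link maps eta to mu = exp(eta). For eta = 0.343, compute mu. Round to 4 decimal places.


mu = exp(eta) = exp(0.343).
= 1.4092.

1.4092


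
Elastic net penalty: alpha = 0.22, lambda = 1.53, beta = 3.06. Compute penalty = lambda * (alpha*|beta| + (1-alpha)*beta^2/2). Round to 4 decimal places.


Compute:
L1 = 0.22 * 3.06 = 0.6732.
L2 = 0.78 * 3.06^2 / 2 = 3.6518.
Penalty = 1.53 * (0.6732 + 3.6518) = 6.6173.

6.6173


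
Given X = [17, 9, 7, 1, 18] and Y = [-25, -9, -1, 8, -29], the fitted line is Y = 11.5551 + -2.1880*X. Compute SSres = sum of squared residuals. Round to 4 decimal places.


Predicted values from Y = 11.5551 + -2.1880*X.
Residuals: [0.6409, -0.8631, 2.7609, -1.3671, -1.1711].
SSres = 12.0187.

12.0187


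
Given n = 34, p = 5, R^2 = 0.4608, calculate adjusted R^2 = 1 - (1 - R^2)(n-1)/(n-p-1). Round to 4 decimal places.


Plug in: Adj R^2 = 1 - (1 - 0.4608) * 33/28.
= 1 - 0.5392 * 33/28
= 1 - 17.7936 / 28
= 1 - 0.6355 = 0.3645.

0.3645


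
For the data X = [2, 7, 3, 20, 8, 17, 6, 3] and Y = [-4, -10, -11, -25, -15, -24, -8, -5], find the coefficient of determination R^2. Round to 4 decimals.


Fit the OLS line: b0 = -3.3233, b1 = -1.1426.
SSres = 39.5816.
SStot = 451.5000.
R^2 = 1 - 39.5816/451.5000 = 0.9123.

0.9123


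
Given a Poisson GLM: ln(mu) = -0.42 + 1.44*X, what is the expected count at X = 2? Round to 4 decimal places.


eta = -0.42 + 1.44 * 2 = 2.4600.
mu = exp(2.4600) = 11.7048.

11.7048


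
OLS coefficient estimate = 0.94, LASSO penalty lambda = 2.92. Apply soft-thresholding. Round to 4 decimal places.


Check: |0.94| = 0.94 vs lambda = 2.92.
Since |beta| <= lambda, the coefficient is set to 0.
Soft-thresholded coefficient = 0.0000.

0.0000


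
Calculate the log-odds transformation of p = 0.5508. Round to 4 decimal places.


Compute the odds: 0.5508/0.4492 = 1.2262.
Take the natural log: ln(1.2262) = 0.2039.

0.2039


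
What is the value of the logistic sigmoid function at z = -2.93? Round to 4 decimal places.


First, exp(2.9300) = 18.7276.
Then sigma(z) = 1/(1 + 18.7276) = 0.0507.

0.0507


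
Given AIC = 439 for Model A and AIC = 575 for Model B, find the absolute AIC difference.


Compute |439 - 575| = 136.
Model A has the smaller AIC.

136


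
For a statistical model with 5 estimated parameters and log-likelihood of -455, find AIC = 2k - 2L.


AIC = 2*5 - 2*(-455).
= 10 + 910 = 920.

920


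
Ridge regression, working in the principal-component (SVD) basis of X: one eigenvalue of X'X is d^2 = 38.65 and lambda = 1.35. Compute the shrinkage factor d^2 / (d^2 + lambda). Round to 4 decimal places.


Denominator = d^2 + lambda = 38.65 + 1.35 = 40.0000.
Shrinkage = 38.65 / 40.0000 = 0.9663.

0.9663


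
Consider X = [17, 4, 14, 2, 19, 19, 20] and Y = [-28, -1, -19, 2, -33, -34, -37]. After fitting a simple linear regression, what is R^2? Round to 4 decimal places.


After computing the OLS fit (b0=7.4767, b1=-2.1299):
SSres = 17.7331, SStot = 1549.7143.
R^2 = 1 - 17.7331/1549.7143 = 0.9886.

0.9886


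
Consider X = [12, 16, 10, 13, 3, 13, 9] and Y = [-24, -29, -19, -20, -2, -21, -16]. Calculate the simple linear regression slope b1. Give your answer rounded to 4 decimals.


The sample means are xbar = 10.8571 and ybar = -18.7143.
Compute S_xx = 102.8571 and S_xy = -202.7143.
Slope b1 = S_xy / S_xx = -202.7143 / 102.8571 = -1.9708.

-1.9708


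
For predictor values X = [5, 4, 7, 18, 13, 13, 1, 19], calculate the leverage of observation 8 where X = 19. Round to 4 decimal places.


n = 8, xbar = 10.0000.
SXX = sum((xi - xbar)^2) = 314.0000.
h = 1/8 + (19 - 10.0000)^2 / 314.0000 = 0.3830.

0.3830


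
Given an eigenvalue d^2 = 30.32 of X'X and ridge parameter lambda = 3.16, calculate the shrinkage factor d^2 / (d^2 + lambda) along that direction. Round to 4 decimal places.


d^2 + lambda = 30.32 + 3.16 = 33.4800.
Shrinkage factor = 30.32/33.4800 = 0.9056.

0.9056


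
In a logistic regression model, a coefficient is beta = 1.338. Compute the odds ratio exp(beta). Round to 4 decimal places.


The odds ratio is computed as:
OR = e^(1.338) = 3.8114.

3.8114


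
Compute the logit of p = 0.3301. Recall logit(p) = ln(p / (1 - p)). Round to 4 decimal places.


1 - p = 0.6699.
p/(1-p) = 0.4928.
logit = ln(0.4928) = -0.7077.

-0.7077


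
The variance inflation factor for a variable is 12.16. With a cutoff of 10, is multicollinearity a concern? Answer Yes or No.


Compare VIF = 12.16 to the threshold of 10.
12.16 >= 10, so the answer is Yes.

Yes


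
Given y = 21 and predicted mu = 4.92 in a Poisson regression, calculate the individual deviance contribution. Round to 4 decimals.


Compute y*ln(y/mu) = 21*ln(21/4.92) = 21*1.451214 = 30.475494.
y - mu = 16.08.
D = 2*(30.475494 - (16.08)) = 28.790988, which rounds to 28.7910.

28.7910


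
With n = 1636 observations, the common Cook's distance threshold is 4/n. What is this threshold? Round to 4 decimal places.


Cook's distance cutoff = 4/n = 4/1636.
= 0.0024.

0.0024


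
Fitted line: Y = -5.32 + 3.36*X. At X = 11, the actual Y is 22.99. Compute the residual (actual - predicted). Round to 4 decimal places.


Predicted = -5.32 + 3.36 * 11 = 31.6400.
Residual = 22.99 - 31.6400 = -8.6500.

-8.6500


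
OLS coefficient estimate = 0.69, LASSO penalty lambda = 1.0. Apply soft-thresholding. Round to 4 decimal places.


|beta_OLS| = 0.69.
lambda = 1.0.
Since |beta| <= lambda, the coefficient is set to 0.
Result = 0.0000.

0.0000


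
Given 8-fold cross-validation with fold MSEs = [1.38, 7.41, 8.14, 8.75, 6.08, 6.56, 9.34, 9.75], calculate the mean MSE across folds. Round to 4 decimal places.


Add all fold MSEs: 57.4100.
Divide by k = 8: 57.4100/8 = 7.1763.

7.1763


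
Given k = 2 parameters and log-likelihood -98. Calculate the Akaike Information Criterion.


AIC = 2k - 2*loglik = 2(2) - 2(-98).
= 4 + 196 = 200.

200


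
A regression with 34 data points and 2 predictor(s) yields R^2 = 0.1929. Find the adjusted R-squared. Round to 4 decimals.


Using the formula:
(1 - 0.1929) = 0.8071.
Multiply by 33/31: 0.8071 * 33 = 26.6343, then 26.6343 / 31 = 0.8592.
Adj R^2 = 1 - 0.8592 = 0.1408.

0.1408


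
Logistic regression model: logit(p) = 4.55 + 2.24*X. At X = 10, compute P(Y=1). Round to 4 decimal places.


Linear predictor: z = 4.55 + 2.24 * 10 = 26.9500.
P = 1/(1 + exp(-26.9500)) = 1/(1 + 0.0000) = 1.0000.

1.0000


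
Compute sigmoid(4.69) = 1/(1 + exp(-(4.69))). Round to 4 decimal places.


First, exp(-4.6900) = 0.0092.
Then sigma(z) = 1/(1 + 0.0092) = 0.9909.

0.9909


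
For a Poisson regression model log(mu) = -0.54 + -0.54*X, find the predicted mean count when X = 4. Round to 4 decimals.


Compute eta = -0.54 + -0.54 * 4 = -2.7000.
Apply inverse link: mu = e^-2.7000 = 0.0672.

0.0672


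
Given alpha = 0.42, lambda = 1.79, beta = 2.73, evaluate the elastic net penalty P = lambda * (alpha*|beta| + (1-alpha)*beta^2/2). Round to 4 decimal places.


Compute:
L1 = 0.42 * 2.73 = 1.1466.
L2 = 0.58 * 2.73^2 / 2 = 2.1613.
Penalty = 1.79 * (1.1466 + 2.1613) = 5.9212.

5.9212


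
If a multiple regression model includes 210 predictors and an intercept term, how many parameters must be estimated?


Each predictor gets one coefficient, plus one intercept.
Total parameters = 210 + 1 = 211.

211


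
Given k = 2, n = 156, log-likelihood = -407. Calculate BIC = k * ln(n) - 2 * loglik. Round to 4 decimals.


k * ln(n) = 2 * ln(156) = 2 * 5.049856 = 10.099712.
-2 * loglik = -2 * (-407) = 814.
BIC = 10.099712 + 814 = 824.099712, which rounds to 824.0997.

824.0997


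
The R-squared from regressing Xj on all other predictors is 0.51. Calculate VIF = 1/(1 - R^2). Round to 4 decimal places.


VIF = 1 / (1 - 0.51).
= 1 / 0.49 = 2.0408.

2.0408


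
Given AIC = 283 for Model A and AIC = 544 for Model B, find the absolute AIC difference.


Absolute difference = |283 - 544| = 261.
The model with lower AIC (A) is preferred.

261


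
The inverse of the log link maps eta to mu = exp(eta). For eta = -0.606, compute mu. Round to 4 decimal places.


mu = exp(eta) = exp(-0.606).
= 0.5455.

0.5455


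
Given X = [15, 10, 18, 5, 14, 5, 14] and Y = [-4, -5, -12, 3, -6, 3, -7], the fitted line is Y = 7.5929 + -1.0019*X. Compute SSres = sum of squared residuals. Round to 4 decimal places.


Compute predicted values, then residuals = yi - yhat_i.
Residuals: [3.4356, -2.5739, -1.5587, 0.4166, 0.4337, 0.4166, -0.5663].
SSres = sum(residual^2) = 21.7138.

21.7138


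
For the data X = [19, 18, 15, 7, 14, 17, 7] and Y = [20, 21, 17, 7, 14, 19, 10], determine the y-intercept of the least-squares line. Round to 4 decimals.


Compute b1 = 1.0374 from the OLS formula.
With xbar = 13.8571 and ybar = 15.4286, the intercept is:
b0 = 15.4286 - 1.0374 * 13.8571 = 1.0528.

1.0528


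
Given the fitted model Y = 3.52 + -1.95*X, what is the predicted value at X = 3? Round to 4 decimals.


Plug X = 3 into Y = 3.52 + -1.95*X:
Y = 3.52 + -5.8500 = -2.3300.

-2.3300


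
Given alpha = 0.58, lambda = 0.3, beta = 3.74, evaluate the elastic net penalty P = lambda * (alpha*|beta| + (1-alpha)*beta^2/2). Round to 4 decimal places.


alpha * |beta| = 0.58 * 3.74 = 2.1692.
(1-alpha) * beta^2/2 = 0.42 * 13.9876/2 = 2.9374.
Total = 0.3 * (2.1692 + 2.9374) = 1.5320.

1.5320


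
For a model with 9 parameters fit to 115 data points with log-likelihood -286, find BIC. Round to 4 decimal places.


Compute k*ln(n) = 9*ln(115) = 9*4.744932 = 42.704388.
Then -2*loglik = 572.
BIC = 42.704388 + 572 = 614.704388, which rounds to 614.7044.

614.7044


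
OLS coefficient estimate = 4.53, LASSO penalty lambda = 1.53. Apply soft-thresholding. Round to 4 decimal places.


Absolute value: |4.53| = 4.53.
Compare to lambda = 1.53.
Since |beta| > lambda, coefficient = sign(beta)*(|beta| - lambda) = 3.0000.

3.0000


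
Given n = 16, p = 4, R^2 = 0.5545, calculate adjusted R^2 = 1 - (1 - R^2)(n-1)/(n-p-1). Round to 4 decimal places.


Plug in: Adj R^2 = 1 - (1 - 0.5545) * 15/11.
= 1 - 0.4455 * 15/11
= 1 - 6.6825 / 11
= 1 - 0.6075 = 0.3925.

0.3925


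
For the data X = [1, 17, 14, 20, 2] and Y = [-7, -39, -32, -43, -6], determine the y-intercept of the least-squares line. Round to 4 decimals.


Compute b1 = -2.0156 from the OLS formula.
With xbar = 10.8000 and ybar = -25.4000, the intercept is:
b0 = -25.4000 - -2.0156 * 10.8000 = -3.6310.

-3.6310


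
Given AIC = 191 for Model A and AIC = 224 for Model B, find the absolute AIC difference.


Absolute difference = |191 - 224| = 33.
The model with lower AIC (A) is preferred.

33


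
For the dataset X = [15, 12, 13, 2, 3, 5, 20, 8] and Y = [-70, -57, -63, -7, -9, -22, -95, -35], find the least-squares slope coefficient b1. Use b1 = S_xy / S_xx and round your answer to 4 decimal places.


First compute the means: xbar = 9.7500, ybar = -44.7500.
Then S_xx = sum((xi - xbar)^2) = 279.5000.
S_xy = sum((xi - xbar)(yi - ybar)) = -1393.5000.
b1 = S_xy / S_xx = -1393.5000 / 279.5000 = -4.9857.

-4.9857


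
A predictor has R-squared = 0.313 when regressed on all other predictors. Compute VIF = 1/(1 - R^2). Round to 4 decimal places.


Using VIF = 1/(1 - R^2_j):
1 - 0.313 = 0.687.
VIF = 1.4556.

1.4556


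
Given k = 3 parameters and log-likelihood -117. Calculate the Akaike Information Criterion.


AIC = 2k - 2*loglik = 2(3) - 2(-117).
= 6 + 234 = 240.

240


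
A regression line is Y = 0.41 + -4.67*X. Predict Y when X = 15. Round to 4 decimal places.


Substitute X = 15 into the equation:
Y = 0.41 + -4.67 * 15 = 0.41 + -70.0500 = -69.6400.

-69.6400


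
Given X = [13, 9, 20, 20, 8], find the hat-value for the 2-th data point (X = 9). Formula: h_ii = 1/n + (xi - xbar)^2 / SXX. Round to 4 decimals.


Mean of X: xbar = 14.0000.
SXX = 134.0000.
For X = 9: h = 1/5 + (9 - 14.0000)^2/134.0000 = 0.3866.

0.3866


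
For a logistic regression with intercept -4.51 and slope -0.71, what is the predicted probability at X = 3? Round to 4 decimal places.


z = -4.51 + -0.71 * 3 = -6.6400.
Sigmoid: P = 1 / (1 + exp(6.6400)) = 0.0013.

0.0013


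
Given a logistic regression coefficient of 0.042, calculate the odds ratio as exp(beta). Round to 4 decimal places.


Odds ratio = exp(beta) = exp(0.042).
= 1.0429.

1.0429


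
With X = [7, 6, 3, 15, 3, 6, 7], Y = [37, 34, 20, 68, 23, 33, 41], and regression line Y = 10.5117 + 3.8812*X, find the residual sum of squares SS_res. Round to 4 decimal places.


Predicted values from Y = 10.5117 + 3.8812*X.
Residuals: [-0.6801, 0.2011, -2.1553, -0.7297, 0.8447, -0.7989, 3.3199].
SSres = 18.0543.

18.0543


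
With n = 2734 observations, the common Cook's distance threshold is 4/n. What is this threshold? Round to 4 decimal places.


Using the rule of thumb:
Threshold = 4 / 2734 = 0.0015.

0.0015


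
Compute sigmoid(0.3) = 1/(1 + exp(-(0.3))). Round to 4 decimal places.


First, exp(-0.3000) = 0.7408.
Then sigma(z) = 1/(1 + 0.7408) = 0.5744.

0.5744


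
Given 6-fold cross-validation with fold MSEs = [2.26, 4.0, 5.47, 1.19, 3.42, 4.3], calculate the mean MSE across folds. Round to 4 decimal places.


Total MSE across folds = 20.6400.
CV-MSE = 20.6400/6 = 3.4400.

3.4400


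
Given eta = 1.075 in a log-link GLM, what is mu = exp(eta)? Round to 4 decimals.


Apply the inverse link:
mu = e^1.075 = 2.9300.

2.9300


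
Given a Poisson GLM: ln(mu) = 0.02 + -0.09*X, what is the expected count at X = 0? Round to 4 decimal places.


eta = 0.02 + -0.09 * 0 = 0.0200.
mu = exp(0.0200) = 1.0202.

1.0202


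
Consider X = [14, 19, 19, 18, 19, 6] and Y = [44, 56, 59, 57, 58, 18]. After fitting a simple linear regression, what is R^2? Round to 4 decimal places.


Fit the OLS line: b0 = 0.0902, b1 = 3.0680.
SSres = 10.2101.
SStot = 1279.3333.
R^2 = 1 - 10.2101/1279.3333 = 0.9920.

0.9920


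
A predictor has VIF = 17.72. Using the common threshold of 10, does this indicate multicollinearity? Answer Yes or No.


Compare VIF = 17.72 to the threshold of 10.
17.72 >= 10, so the answer is Yes.

Yes


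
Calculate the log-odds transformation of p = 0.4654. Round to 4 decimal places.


Compute the odds: 0.4654/0.5346 = 0.8706.
Take the natural log: ln(0.8706) = -0.1386.

-0.1386


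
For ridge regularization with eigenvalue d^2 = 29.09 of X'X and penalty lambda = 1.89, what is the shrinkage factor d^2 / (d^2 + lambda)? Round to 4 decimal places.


d^2 + lambda = 29.09 + 1.89 = 30.9800.
Shrinkage factor = 29.09/30.9800 = 0.9390.

0.9390


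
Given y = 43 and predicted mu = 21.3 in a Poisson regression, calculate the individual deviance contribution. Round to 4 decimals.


First: ln(43/21.3) = 0.702493.
Then: 43 * 0.702493 = 30.207199.
y - mu = 43 - 21.3 = 21.7.
D = 2(30.207199 - 21.7) = 17.014398, which rounds to 17.0144.

17.0144


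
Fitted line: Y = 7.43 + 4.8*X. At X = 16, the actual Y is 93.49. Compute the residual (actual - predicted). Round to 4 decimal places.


Compute yhat = 7.43 + (4.8)(16) = 84.2300.
Residual = actual - predicted = 93.49 - 84.2300 = 9.2600.

9.2600


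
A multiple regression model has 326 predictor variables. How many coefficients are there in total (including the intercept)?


Each predictor gets one coefficient, plus one intercept.
Total parameters = 326 + 1 = 327.

327


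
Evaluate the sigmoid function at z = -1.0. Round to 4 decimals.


exp(1.0000) = 2.7183.
1 + exp(-z) = 3.7183.
sigmoid = 1/3.7183 = 0.2689.

0.2689


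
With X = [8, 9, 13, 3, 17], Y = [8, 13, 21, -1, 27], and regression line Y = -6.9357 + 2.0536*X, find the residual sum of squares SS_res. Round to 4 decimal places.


Predicted values from Y = -6.9357 + 2.0536*X.
Residuals: [-1.4931, 1.4533, 1.2389, -0.2251, -0.9755].
SSres = 6.8786.

6.8786


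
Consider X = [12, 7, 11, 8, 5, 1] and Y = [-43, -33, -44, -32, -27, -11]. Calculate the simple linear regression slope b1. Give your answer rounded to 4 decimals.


Calculate xbar = 7.3333, ybar = -31.6667.
S_xx = 81.3333, S_xy = -239.6667.
Using b1 = S_xy / S_xx = -239.6667 / 81.3333, we get b1 = -2.9467.

-2.9467


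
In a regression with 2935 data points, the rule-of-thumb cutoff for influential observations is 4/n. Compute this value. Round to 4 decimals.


Using the rule of thumb:
Threshold = 4 / 2935 = 0.0014.

0.0014


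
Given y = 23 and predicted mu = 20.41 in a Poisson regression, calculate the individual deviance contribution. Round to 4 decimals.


y/mu = 23/20.41 = 1.126899 (approx.), and ln(23/20.41) = 0.119469.
y * ln(y/mu) = 23 * 0.119469 = 2.747787.
y - mu = 2.59.
D = 2 * (2.747787 - 2.59) = 0.315574, which rounds to 0.3156.

0.3156


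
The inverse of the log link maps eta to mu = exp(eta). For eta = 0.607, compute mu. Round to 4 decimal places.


Apply the inverse link:
mu = e^0.607 = 1.8349.

1.8349


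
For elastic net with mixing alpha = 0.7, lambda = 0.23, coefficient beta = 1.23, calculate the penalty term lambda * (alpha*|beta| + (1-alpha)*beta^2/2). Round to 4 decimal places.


L1 component = 0.7 * |1.23| = 0.8610.
L2 component = 0.3 * 1.23^2 / 2 = 0.2269.
Penalty = 0.23 * (0.8610 + 0.2269) = 0.23 * 1.0879 = 0.2502.

0.2502


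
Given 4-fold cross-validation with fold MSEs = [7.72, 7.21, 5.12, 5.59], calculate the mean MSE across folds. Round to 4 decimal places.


Sum of fold MSEs = 25.6400.
Average = 25.6400 / 4 = 6.4100.

6.4100


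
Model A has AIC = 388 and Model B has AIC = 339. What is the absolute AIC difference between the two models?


Compute |388 - 339| = 49.
Model B has the smaller AIC.

49


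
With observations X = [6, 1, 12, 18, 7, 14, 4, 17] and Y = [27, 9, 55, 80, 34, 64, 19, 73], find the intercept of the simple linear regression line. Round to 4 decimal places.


The slope is b1 = 4.2096.
Sample means are xbar = 9.8750 and ybar = 45.1250.
Intercept: b0 = 45.1250 - (4.2096)(9.8750) = 3.5548.

3.5548


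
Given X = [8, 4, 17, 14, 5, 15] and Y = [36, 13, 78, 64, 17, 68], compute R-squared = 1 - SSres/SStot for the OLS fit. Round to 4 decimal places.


After computing the OLS fit (b0=-6.6026, b1=5.0098):
SSres = 9.4853, SStot = 3862.0000.
R^2 = 1 - 9.4853/3862.0000 = 0.9975.

0.9975


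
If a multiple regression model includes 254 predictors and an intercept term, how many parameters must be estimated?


Total coefficients = number of predictors + 1 (for the intercept).
= 254 + 1 = 255.

255


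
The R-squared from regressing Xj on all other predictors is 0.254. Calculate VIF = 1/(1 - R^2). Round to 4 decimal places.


Using VIF = 1/(1 - R^2_j):
1 - 0.254 = 0.746.
VIF = 1.3405.

1.3405


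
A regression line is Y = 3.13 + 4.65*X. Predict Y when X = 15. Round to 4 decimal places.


Predicted value:
Y = 3.13 + (4.65)(15) = 3.13 + 69.7500 = 72.8800.

72.8800


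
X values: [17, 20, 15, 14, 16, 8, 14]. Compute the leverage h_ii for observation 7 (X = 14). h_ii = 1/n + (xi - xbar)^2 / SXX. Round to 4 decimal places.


Mean of X: xbar = 14.8571.
SXX = 80.8571.
For X = 14: h = 1/7 + (14 - 14.8571)^2/80.8571 = 0.1519.

0.1519


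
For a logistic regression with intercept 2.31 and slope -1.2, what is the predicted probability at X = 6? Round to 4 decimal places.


Compute z = 2.31 + (-1.2)(6) = -4.8900.
exp(-z) = 132.9536.
P = 1/(1 + 132.9536) = 0.0075.

0.0075


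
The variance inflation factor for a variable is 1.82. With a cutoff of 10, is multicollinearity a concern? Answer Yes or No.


Compare VIF = 1.82 to the threshold of 10.
1.82 < 10, so the answer is No.

No


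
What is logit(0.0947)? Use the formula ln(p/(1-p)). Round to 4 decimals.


1 - p = 0.9053.
p/(1-p) = 0.1046.
logit = ln(0.1046) = -2.2576.

-2.2576


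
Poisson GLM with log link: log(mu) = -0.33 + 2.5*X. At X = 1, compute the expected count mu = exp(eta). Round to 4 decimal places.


eta = -0.33 + 2.5 * 1 = 2.1700.
mu = exp(2.1700) = 8.7583.

8.7583


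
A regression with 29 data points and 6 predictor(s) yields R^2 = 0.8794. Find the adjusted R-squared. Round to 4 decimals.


Plug in: Adj R^2 = 1 - (1 - 0.8794) * 28/22.
= 1 - 0.1206 * 28/22
= 1 - 3.3768 / 22
= 1 - 0.1535 = 0.8465.

0.8465


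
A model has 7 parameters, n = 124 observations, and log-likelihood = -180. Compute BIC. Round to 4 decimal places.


Compute k*ln(n) = 7*ln(124) = 7*4.820282 = 33.741974.
Then -2*loglik = 360.
BIC = 33.741974 + 360 = 393.741974, which rounds to 393.7420.

393.7420


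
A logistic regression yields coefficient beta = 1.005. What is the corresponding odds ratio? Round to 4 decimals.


The odds ratio is computed as:
OR = e^(1.005) = 2.7319.

2.7319


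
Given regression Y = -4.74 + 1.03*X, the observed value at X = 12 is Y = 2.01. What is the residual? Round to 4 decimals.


Compute yhat = -4.74 + (1.03)(12) = 7.6200.
Residual = actual - predicted = 2.01 - 7.6200 = -5.6100.

-5.6100


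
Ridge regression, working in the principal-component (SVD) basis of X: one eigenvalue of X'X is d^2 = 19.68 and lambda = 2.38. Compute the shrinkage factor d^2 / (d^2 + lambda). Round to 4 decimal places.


d^2 + lambda = 19.68 + 2.38 = 22.0600.
Shrinkage factor = 19.68/22.0600 = 0.8921.

0.8921


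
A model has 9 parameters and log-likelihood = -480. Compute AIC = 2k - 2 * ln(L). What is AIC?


AIC = 2k - 2*loglik = 2(9) - 2(-480).
= 18 + 960 = 978.

978


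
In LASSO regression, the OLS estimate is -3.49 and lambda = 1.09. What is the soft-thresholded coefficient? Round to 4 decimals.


|beta_OLS| = 3.49.
lambda = 1.09.
Since |beta| > lambda, coefficient = sign(beta)*(|beta| - lambda) = -2.4000.
Result = -2.4000.

-2.4000


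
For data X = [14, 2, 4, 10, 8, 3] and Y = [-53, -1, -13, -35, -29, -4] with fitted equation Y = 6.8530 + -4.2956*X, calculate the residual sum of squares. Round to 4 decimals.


Predicted values from Y = 6.8530 + -4.2956*X.
Residuals: [0.2854, 0.7382, -2.6706, 1.1030, -1.4882, 2.0338].
SSres = 15.3262.

15.3262


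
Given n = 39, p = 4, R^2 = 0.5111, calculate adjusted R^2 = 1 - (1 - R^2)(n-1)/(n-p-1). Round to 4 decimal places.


Using the formula:
(1 - 0.5111) = 0.4889.
Multiply by 38/34: 0.4889 * 38 = 18.5782, then 18.5782 / 34 = 0.5464.
Adj R^2 = 1 - 0.5464 = 0.4536.

0.4536


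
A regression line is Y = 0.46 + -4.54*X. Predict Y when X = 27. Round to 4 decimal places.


Substitute X = 27 into the equation:
Y = 0.46 + -4.54 * 27 = 0.46 + -122.5800 = -122.1200.

-122.1200


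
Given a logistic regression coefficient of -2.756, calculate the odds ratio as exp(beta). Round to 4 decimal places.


Odds ratio = exp(beta) = exp(-2.756).
= 0.0635.

0.0635


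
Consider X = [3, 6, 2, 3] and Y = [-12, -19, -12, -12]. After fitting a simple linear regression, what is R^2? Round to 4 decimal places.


The fitted line is Y = -6.9444 + -1.9444*X.
SSres = 2.7222, SStot = 36.7500.
R^2 = 1 - SSres/SStot = 0.9259.

0.9259


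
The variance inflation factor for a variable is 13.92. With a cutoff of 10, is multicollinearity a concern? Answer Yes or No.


Check: VIF = 13.92 vs threshold = 10.
Since 13.92 >= 10, the answer is Yes.

Yes


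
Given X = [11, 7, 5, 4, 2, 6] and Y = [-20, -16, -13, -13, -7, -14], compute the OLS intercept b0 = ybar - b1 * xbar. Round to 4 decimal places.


First find the slope: b1 = -1.3416.
Means: xbar = 5.8333, ybar = -13.8333.
b0 = ybar - b1 * xbar = -13.8333 - -1.3416 * 5.8333 = -6.0071.

-6.0071


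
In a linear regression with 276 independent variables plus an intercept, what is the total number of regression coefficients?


Total coefficients = number of predictors + 1 (for the intercept).
= 276 + 1 = 277.

277


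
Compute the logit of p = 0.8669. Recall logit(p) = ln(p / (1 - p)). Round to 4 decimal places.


The odds are p/(1-p) = 0.8669 / 0.1331 = 6.5131.
logit(p) = ln(6.5131) = 1.8738.

1.8738


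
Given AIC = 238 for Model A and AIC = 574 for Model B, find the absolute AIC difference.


Absolute difference = |238 - 574| = 336.
The model with lower AIC (A) is preferred.

336


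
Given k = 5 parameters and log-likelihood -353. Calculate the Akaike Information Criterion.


AIC = 2k - 2*loglik = 2(5) - 2(-353).
= 10 + 706 = 716.

716


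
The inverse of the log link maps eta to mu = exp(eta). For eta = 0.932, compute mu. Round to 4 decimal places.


Apply the inverse link:
mu = e^0.932 = 2.5396.

2.5396


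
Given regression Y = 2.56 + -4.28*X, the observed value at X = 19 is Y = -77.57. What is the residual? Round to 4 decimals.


Compute yhat = 2.56 + (-4.28)(19) = -78.7600.
Residual = actual - predicted = -77.57 - -78.7600 = 1.1900.

1.1900


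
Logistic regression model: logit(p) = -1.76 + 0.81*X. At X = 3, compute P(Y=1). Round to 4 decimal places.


Compute z = -1.76 + (0.81)(3) = 0.6700.
exp(-z) = 0.5117.
P = 1/(1 + 0.5117) = 0.6615.

0.6615


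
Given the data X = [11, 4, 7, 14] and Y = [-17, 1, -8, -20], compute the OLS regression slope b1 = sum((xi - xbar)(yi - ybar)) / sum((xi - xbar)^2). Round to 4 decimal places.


The sample means are xbar = 9.0000 and ybar = -11.0000.
Compute S_xx = 58.0000 and S_xy = -123.0000.
Slope b1 = S_xy / S_xx = -123.0000 / 58.0000 = -2.1207.

-2.1207


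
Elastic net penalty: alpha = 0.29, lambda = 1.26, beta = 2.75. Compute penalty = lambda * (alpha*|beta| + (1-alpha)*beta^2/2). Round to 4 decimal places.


alpha * |beta| = 0.29 * 2.75 = 0.7975.
(1-alpha) * beta^2/2 = 0.71 * 7.5625/2 = 2.6847.
Total = 1.26 * (0.7975 + 2.6847) = 4.3876.

4.3876


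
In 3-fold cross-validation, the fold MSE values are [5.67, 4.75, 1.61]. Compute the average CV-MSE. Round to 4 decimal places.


Total MSE across folds = 12.0300.
CV-MSE = 12.0300/3 = 4.0100.

4.0100


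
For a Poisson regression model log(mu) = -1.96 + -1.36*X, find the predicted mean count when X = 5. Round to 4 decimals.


Linear predictor: eta = -1.96 + (-1.36)(5) = -8.7600.
Expected count: mu = exp(-8.7600) = 0.0002.

0.0002


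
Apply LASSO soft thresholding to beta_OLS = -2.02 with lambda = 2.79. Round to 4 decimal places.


|beta_OLS| = 2.02.
lambda = 2.79.
Since |beta| <= lambda, the coefficient is set to 0.
Result = 0.0000.

0.0000


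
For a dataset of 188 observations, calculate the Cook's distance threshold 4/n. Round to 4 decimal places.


The threshold is 4/n.
4/188 = 0.0213.

0.0213


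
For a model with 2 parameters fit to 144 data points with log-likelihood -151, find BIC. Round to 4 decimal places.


ln(144) = 4.969813.
k * ln(n) = 2 * 4.969813 = 9.939626.
-2L = 302.
BIC = 9.939626 + 302 = 311.939626, which rounds to 311.9396.

311.9396


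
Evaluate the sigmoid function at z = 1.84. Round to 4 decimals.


First, exp(-1.8400) = 0.1588.
Then sigma(z) = 1/(1 + 0.1588) = 0.8629.

0.8629


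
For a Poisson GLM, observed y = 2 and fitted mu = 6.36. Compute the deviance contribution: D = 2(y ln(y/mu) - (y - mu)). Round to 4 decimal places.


Compute y*ln(y/mu) = 2*ln(2/6.36) = 2*-1.156881 = -2.313762.
y - mu = -4.36.
D = 2*(-2.313762 - (-4.36)) = 4.092476, which rounds to 4.0925.

4.0925


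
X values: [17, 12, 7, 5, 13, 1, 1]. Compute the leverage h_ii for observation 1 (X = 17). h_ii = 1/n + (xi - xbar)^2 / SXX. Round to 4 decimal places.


n = 7, xbar = 8.0000.
SXX = sum((xi - xbar)^2) = 230.0000.
h = 1/7 + (17 - 8.0000)^2 / 230.0000 = 0.4950.

0.4950


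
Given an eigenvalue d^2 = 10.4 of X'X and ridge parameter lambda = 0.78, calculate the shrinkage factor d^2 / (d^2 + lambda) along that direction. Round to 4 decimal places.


Denominator = d^2 + lambda = 10.4 + 0.78 = 11.1800.
Shrinkage = 10.4 / 11.1800 = 0.9302.

0.9302


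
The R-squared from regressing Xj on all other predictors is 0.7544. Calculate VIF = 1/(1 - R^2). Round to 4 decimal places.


Denominator: 1 - 0.7544 = 0.2456.
VIF = 1 / 0.2456 = 4.0717.

4.0717


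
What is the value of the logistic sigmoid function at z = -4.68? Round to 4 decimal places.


Compute exp(4.6800) = 107.7701.
Sigmoid = 1 / (1 + 107.7701) = 1 / 108.7701 = 0.0092.

0.0092


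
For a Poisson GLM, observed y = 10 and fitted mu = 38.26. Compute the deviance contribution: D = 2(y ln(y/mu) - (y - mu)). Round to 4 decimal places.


First: ln(10/38.26) = -1.341820.
Then: 10 * -1.341820 = -13.418200.
y - mu = 10 - 38.26 = -28.26.
D = 2(-13.418200 - -28.26) = 29.683600, which rounds to 29.6836.

29.6836


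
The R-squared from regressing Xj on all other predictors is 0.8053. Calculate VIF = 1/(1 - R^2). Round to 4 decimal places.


Using VIF = 1/(1 - R^2_j):
1 - 0.8053 = 0.1947.
VIF = 5.1361.

5.1361


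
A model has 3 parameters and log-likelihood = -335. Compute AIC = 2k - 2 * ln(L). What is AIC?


AIC = 2k - 2*loglik = 2(3) - 2(-335).
= 6 + 670 = 676.

676


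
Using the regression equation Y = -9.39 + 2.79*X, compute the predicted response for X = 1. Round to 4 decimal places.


Substitute X = 1 into the equation:
Y = -9.39 + 2.79 * 1 = -9.39 + 2.7900 = -6.6000.

-6.6000


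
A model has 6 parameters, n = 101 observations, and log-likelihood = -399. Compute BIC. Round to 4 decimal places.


k * ln(n) = 6 * ln(101) = 6 * 4.615121 = 27.690726.
-2 * loglik = -2 * (-399) = 798.
BIC = 27.690726 + 798 = 825.690726, which rounds to 825.6907.

825.6907


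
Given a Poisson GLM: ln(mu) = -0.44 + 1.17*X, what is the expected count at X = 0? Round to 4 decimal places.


eta = -0.44 + 1.17 * 0 = -0.4400.
mu = exp(-0.4400) = 0.6440.

0.6440


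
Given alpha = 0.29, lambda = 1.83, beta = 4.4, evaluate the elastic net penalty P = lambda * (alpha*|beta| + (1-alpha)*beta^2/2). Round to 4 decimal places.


alpha * |beta| = 0.29 * 4.4 = 1.2760.
(1-alpha) * beta^2/2 = 0.71 * 19.3600/2 = 6.8728.
Total = 1.83 * (1.2760 + 6.8728) = 14.9123.

14.9123


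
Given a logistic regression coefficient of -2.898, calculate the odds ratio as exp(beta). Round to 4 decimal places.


Odds ratio = exp(beta) = exp(-2.898).
= 0.0551.

0.0551


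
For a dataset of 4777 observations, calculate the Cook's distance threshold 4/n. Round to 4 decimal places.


Using the rule of thumb:
Threshold = 4 / 4777 = 0.0008.

0.0008


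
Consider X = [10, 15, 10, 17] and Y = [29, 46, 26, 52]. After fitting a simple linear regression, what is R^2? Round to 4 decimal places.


After computing the OLS fit (b0=-7.9342, b1=3.5526):
SSres = 5.1447, SStot = 484.7500.
R^2 = 1 - 5.1447/484.7500 = 0.9894.

0.9894


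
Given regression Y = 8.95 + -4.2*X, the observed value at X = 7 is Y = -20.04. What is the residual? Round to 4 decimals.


Fitted value at X = 7 is yhat = 8.95 + -4.2*7 = -20.4500.
Residual = -20.04 - -20.4500 = 0.4100.

0.4100
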